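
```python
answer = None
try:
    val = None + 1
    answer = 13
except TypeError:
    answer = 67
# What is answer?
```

Step-by-step execution trace:
1. `val = None + 1` raises TypeError.
2. `answer = 13` is not reached.
3. `except TypeError` matches → answer = 67.
Result: 67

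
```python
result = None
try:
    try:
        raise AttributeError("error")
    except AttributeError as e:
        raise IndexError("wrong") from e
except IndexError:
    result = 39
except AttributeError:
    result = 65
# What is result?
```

Step-by-step execution trace:
1. Inner try raises AttributeError; inner `except AttributeError as e` catches it.
2. `raise IndexError(...) from e` raises IndexError (AttributeError is attached as __cause__, but only IndexError is active).
3. Outer `except IndexError` matches → result = 39.
4. `except AttributeError` is not reached.
Result: 39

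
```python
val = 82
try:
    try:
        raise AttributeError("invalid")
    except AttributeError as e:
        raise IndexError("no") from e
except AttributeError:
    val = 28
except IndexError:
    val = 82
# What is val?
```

Step-by-step execution trace:
1. Inner try raises AttributeError; inner `except AttributeError as e` catches it.
2. `raise IndexError(...) from e` raises IndexError (AttributeError is attached as __cause__, but only IndexError is active).
3. Outer `except AttributeError` does not match IndexError; skipped.
4. Outer `except IndexError` matches → val = 82.
Result: 82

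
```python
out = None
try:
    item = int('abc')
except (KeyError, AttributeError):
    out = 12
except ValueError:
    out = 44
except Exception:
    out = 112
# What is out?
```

Step-by-step execution trace:
1. `item = int('abc')` raises ValueError.
2. `except (KeyError, AttributeError)` does not match ValueError; skipped.
3. `except ValueError` matches (exact type match) → out = 44.
4. `except Exception` is not reached.
Result: 44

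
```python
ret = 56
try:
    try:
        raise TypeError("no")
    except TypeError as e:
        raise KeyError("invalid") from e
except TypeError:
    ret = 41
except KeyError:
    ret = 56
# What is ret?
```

Step-by-step execution trace:
1. Inner try raises TypeError; inner `except TypeError as e` catches it.
2. `raise KeyError(...) from e` raises KeyError (TypeError is attached as __cause__, but only KeyError is active).
3. Outer `except TypeError` does not match KeyError; skipped.
4. Outer `except KeyError` matches → ret = 56.
Result: 56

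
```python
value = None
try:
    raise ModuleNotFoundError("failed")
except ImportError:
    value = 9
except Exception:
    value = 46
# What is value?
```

Step-by-step execution trace:
1. `raise ModuleNotFoundError(...)` raises ModuleNotFoundError.
2. `except ImportError` matches (ModuleNotFoundError is a subclass of ImportError) → value = 9.
3. `except Exception` is not reached.
Result: 9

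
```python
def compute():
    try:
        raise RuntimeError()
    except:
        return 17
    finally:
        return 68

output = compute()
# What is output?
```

Step-by-step execution trace:
1. `compute()` enters try: `raise RuntimeError()` raises RuntimeError.
2. bare `except` matches → `return 17` sets pending return value 17.
3. Before returning, `finally: return 68` runs and overrides the pending return.
4. compute() returns 68 → output = 68.
Result: 68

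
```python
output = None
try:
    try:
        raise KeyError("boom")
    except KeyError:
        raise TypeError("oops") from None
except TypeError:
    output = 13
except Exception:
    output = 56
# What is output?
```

Step-by-step execution trace:
1. Inner try raises KeyError; inner `except KeyError` catches it.
2. `raise TypeError(...) from None` raises TypeError (from None suppresses __context__, but the active exception is still TypeError).
3. Outer `except TypeError` matches → output = 13.
4. `except Exception` is not reached.
Result: 13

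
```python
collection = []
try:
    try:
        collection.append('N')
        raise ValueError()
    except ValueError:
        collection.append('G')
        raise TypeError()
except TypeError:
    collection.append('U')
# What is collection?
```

Step-by-step execution trace:
1. Inner try: `collection.append('N')` → collection = ['N'].
2. `raise ValueError()` raises ValueError.
3. Inner `except ValueError` matches → `collection.append('G')` → collection = ['N', 'G'].
4. `raise TypeError()` raises TypeError; propagates to outer try.
5. Outer `except TypeError` matches → `collection.append('U')` → collection = ['N', 'G', 'U'].
Result: ['N', 'G', 'U']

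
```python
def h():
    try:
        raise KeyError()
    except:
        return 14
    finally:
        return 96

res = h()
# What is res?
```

Step-by-step execution trace:
1. `h()` enters try: `raise KeyError()` raises KeyError.
2. bare `except` matches → `return 14` sets pending return value 14.
3. Before returning, `finally: return 96` runs and overrides the pending return.
4. h() returns 96 → res = 96.
Result: 96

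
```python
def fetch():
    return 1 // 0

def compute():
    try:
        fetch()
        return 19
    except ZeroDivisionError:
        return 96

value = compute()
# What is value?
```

Step-by-step execution trace:
1. `compute()` calls `fetch()`.
2. `fetch()` evaluates `1 // 0`, which raises ZeroDivisionError; it propagates to the caller.
3. `return 19` is not reached.
4. `except ZeroDivisionError` in compute matches → returns 96.
5. value = 96.
Result: 96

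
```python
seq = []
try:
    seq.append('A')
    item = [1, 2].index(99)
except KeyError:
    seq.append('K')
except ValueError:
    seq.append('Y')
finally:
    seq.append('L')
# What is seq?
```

Step-by-step execution trace:
1. try: `seq.append('A')` → seq = ['A'].
2. `item = [1, 2].index(99)` raises ValueError.
3. `except KeyError` does not match ValueError; skipped.
4. `except ValueError` matches → `seq.append('Y')` → seq = ['A', 'Y'].
5. finally always runs: `seq.append('L')` → seq = ['A', 'Y', 'L'].
Result: ['A', 'Y', 'L']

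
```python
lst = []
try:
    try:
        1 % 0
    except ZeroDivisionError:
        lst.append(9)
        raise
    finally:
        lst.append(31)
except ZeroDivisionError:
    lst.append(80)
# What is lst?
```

Step-by-step execution trace:
1. Inner try: `1 % 0` raises ZeroDivisionError.
2. Inner `except ZeroDivisionError` matches → `lst.append(9)` → lst = [9].
3. bare `raise` re-raises ZeroDivisionError.
4. Inner `finally` runs during unwinding: `lst.append(31)` → lst = [9, 31].
5. Outer `except ZeroDivisionError` matches → `lst.append(80)` → lst = [9, 31, 80].
Result: [9, 31, 80]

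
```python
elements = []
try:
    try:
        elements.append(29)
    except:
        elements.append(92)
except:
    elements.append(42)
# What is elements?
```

Step-by-step execution trace:
1. Inner try: `elements.append(29)` → elements = [29]. No exception raised.
2. Inner `except` is skipped.
3. Inner try completes normally; outer `except` is skipped.
Result: [29]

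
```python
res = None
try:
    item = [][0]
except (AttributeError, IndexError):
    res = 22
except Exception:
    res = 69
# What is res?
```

Step-by-step execution trace:
1. `item = [][0]` raises IndexError.
2. `except (AttributeError, IndexError)` matches (IndexError is in the tuple) → res = 22.
3. `except Exception` is not reached.
Result: 22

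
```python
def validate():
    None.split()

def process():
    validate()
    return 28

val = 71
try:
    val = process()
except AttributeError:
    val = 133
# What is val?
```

Step-by-step execution trace:
1. val starts at 71.
2. try: `process()` calls `validate()`.
3. `validate()` evaluates `None.split()`, which raises AttributeError; it propagates through process (uncaught).
4. `return 28` in process is not reached; the assignment to val does not complete.
5. `except AttributeError` matches → val = 133.
Result: 133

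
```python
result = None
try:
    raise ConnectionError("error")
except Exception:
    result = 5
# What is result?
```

Step-by-step execution trace:
1. `raise ConnectionError(...)` raises ConnectionError.
2. `except Exception` matches (ConnectionError is a subclass of Exception) → result = 5.
Result: 5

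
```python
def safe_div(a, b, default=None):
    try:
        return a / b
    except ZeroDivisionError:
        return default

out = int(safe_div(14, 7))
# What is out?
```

Step-by-step execution trace:
1. `safe_div(14, 7)` enters try: `return 14 / 7` → returns 2.0. No exception raised.
2. `except ZeroDivisionError` is skipped.
3. `int(2.0)` → 2 → out = 2.
Result: 2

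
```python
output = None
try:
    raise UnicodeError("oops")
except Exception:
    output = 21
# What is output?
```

Step-by-step execution trace:
1. `raise UnicodeError(...)` raises UnicodeError.
2. `except Exception` matches (UnicodeError is a subclass of Exception) → output = 21.
Result: 21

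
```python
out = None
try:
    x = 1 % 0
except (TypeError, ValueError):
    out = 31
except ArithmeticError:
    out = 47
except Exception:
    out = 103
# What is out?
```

Step-by-step execution trace:
1. `x = 1 % 0` raises ZeroDivisionError.
2. `except (TypeError, ValueError)` does not match ZeroDivisionError; skipped.
3. `except ArithmeticError` matches (ZeroDivisionError is a subclass of ArithmeticError) → out = 47.
4. `except Exception` is not reached.
Result: 47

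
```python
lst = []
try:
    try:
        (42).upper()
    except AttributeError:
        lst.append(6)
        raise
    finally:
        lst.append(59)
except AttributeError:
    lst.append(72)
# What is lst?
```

Step-by-step execution trace:
1. Inner try: `(42).upper()` raises AttributeError.
2. Inner `except AttributeError` matches → `lst.append(6)` → lst = [6].
3. bare `raise` re-raises AttributeError.
4. Inner `finally` runs during unwinding: `lst.append(59)` → lst = [6, 59].
5. Outer `except AttributeError` matches → `lst.append(72)` → lst = [6, 59, 72].
Result: [6, 59, 72]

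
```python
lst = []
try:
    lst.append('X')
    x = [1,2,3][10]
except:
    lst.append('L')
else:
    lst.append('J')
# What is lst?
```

Step-by-step execution trace:
1. try: `lst.append('X')` → lst = ['X'].
2. `x = [1,2,3][10]` raises IndexError.
3. bare `except` matches → `lst.append('L')` → lst = ['X', 'L'].
4. `else` is skipped (an exception was raised).
Result: ['X', 'L']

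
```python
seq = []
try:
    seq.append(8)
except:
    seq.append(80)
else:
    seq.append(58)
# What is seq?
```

Step-by-step execution trace:
1. try: `seq.append(8)` → seq = [8]. No exception raised.
2. `except` is skipped.
3. `else` runs (try completed without exception): `seq.append(58)` → seq = [8, 58].
Result: [8, 58]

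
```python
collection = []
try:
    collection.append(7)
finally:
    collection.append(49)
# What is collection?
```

Step-by-step execution trace:
1. try: `collection.append(7)` → collection = [7].
2. The try body completes without raising.
3. finally always runs: `collection.append(49)` → collection = [7, 49].
Result: [7, 49]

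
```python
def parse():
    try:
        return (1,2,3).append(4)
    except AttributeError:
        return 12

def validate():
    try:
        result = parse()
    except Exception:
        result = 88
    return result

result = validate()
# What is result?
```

Step-by-step execution trace:
1. `validate()` calls `parse()`.
2. In parse: `(1,2,3).append(4)` raises AttributeError; `except AttributeError` catches it → returns 12.
3. In validate: `result = parse()` → result = 12. No exception reaches validate.
4. `except Exception` is skipped; validate returns 12.
5. result = 12.
Result: 12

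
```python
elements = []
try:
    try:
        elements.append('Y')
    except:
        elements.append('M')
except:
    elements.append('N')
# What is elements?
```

Step-by-step execution trace:
1. Inner try: `elements.append('Y')` → elements = ['Y']. No exception raised.
2. Inner `except` is skipped.
3. Inner try completes normally; outer `except` is skipped.
Result: ['Y']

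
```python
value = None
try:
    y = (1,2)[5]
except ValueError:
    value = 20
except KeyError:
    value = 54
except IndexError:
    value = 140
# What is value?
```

Step-by-step execution trace:
1. `y = (1,2)[5]` raises IndexError.
2. `except ValueError` does not match IndexError; skipped.
3. `except KeyError` does not match IndexError; skipped.
4. `except IndexError` matches → value = 140.
Result: 140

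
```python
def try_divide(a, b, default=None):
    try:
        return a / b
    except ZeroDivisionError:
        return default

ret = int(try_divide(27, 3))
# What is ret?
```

Step-by-step execution trace:
1. `try_divide(27, 3)` enters try: `return 27 / 3` → returns 9.0. No exception raised.
2. `except ZeroDivisionError` is skipped.
3. `int(9.0)` → 9 → ret = 9.
Result: 9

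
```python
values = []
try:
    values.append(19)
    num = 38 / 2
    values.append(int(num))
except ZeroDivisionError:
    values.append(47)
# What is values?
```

Step-by-step execution trace:
1. try: `values.append(19)` → values = [19].
2. `num = 38 / 2` → num = 19.0. No exception raised.
3. `values.append(int(num))` → values = [19, 19].
4. `except ZeroDivisionError` is skipped (no exception was raised).
Result: [19, 19]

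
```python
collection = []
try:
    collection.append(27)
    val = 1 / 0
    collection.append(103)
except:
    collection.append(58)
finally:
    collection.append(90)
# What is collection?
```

Step-by-step execution trace:
1. try: `collection.append(27)` → collection = [27].
2. `val = 1 / 0` raises ZeroDivisionError; `collection.append(103)` is not reached.
3. bare `except` matches → `collection.append(58)` → collection = [27, 58].
4. finally always runs: `collection.append(90)` → collection = [27, 58, 90].
Result: [27, 58, 90]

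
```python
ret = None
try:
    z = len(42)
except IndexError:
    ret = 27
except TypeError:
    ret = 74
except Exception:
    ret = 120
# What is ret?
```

Step-by-step execution trace:
1. `z = len(42)` raises TypeError.
2. `except IndexError` does not match TypeError; skipped.
3. `except TypeError` matches → ret = 74.
4. Remaining except clauses are skipped.
Result: 74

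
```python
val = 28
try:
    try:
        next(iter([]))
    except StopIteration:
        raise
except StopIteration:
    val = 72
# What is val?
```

Step-by-step execution trace:
1. Inner try: `next(iter([]))` raises StopIteration.
2. Inner `except StopIteration` matches; bare `raise` re-raises the same StopIteration.
3. Outer `except StopIteration` matches → val = 72.
Result: 72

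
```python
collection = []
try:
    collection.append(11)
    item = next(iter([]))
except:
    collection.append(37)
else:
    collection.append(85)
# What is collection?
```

Step-by-step execution trace:
1. try: `collection.append(11)` → collection = [11].
2. `item = next(iter([]))` raises StopIteration.
3. bare `except` matches → `collection.append(37)` → collection = [11, 37].
4. `else` is skipped (an exception was raised).
Result: [11, 37]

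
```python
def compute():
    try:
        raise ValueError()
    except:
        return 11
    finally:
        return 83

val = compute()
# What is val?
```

Step-by-step execution trace:
1. `compute()` enters try: `raise ValueError()` raises ValueError.
2. bare `except` matches → `return 11` sets pending return value 11.
3. Before returning, `finally: return 83` runs and overrides the pending return.
4. compute() returns 83 → val = 83.
Result: 83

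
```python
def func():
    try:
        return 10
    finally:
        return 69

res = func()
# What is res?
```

Step-by-step execution trace:
1. `func()` enters try: `return 10` sets pending return value 10.
2. Before returning, `finally: return 69` runs and overrides the pending return.
3. func() returns 69 → res = 69.
Result: 69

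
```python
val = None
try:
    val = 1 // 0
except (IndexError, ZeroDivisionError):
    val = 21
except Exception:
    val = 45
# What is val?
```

Step-by-step execution trace:
1. `val = 1 // 0` raises ZeroDivisionError.
2. `except (IndexError, ZeroDivisionError)` matches (ZeroDivisionError is in the tuple) → val = 21.
3. `except Exception` is not reached.
Result: 21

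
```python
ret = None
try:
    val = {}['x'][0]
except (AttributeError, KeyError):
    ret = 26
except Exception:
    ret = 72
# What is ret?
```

Step-by-step execution trace:
1. `val = {}['x'][0]` raises KeyError.
2. `except (AttributeError, KeyError)` matches (KeyError is in the tuple) → ret = 26.
3. `except Exception` is not reached.
Result: 26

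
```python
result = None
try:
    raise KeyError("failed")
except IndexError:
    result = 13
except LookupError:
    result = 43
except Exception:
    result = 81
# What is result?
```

Step-by-step execution trace:
1. `raise KeyError(...)` raises KeyError.
2. `except IndexError` does not match (KeyError is not a subclass of IndexError); skipped.
3. `except LookupError` matches (KeyError is a subclass of LookupError) → result = 43.
4. `except Exception` is not reached.
Result: 43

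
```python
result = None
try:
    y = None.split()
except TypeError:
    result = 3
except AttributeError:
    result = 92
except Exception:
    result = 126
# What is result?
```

Step-by-step execution trace:
1. `y = None.split()` raises AttributeError.
2. `except TypeError` does not match AttributeError; skipped.
3. `except AttributeError` matches → result = 92.
4. Remaining except clauses are skipped.
Result: 92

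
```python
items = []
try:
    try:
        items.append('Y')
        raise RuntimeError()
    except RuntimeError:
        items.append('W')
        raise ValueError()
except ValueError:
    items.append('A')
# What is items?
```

Step-by-step execution trace:
1. Inner try: `items.append('Y')` → items = ['Y'].
2. `raise RuntimeError()` raises RuntimeError.
3. Inner `except RuntimeError` matches → `items.append('W')` → items = ['Y', 'W'].
4. `raise ValueError()` raises ValueError; propagates to outer try.
5. Outer `except ValueError` matches → `items.append('A')` → items = ['Y', 'W', 'A'].
Result: ['Y', 'W', 'A']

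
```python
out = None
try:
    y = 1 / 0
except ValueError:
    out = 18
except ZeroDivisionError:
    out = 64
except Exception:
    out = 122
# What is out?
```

Step-by-step execution trace:
1. `y = 1 / 0` raises ZeroDivisionError.
2. `except ValueError` does not match ZeroDivisionError; skipped.
3. `except ZeroDivisionError` matches → out = 64.
4. Remaining except clauses are skipped.
Result: 64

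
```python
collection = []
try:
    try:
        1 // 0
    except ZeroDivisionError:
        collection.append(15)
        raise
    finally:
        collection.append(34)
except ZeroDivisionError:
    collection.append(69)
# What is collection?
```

Step-by-step execution trace:
1. Inner try: `1 // 0` raises ZeroDivisionError.
2. Inner `except ZeroDivisionError` matches → `collection.append(15)` → collection = [15].
3. bare `raise` re-raises ZeroDivisionError.
4. Inner `finally` runs during unwinding: `collection.append(34)` → collection = [15, 34].
5. Outer `except ZeroDivisionError` matches → `collection.append(69)` → collection = [15, 34, 69].
Result: [15, 34, 69]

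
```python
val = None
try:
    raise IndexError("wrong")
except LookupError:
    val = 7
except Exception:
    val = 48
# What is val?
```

Step-by-step execution trace:
1. `raise IndexError(...)` raises IndexError.
2. `except LookupError` matches (IndexError is a subclass of LookupError) → val = 7.
3. `except Exception` is not reached.
Result: 7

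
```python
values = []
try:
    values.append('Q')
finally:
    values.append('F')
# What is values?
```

Step-by-step execution trace:
1. try: `values.append('Q')` → values = ['Q'].
2. The try body completes without raising.
3. finally always runs: `values.append('F')` → values = ['Q', 'F'].
Result: ['Q', 'F']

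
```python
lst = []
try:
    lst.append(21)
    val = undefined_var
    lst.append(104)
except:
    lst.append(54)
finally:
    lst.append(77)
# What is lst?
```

Step-by-step execution trace:
1. try: `lst.append(21)` → lst = [21].
2. `val = undefined_var` raises NameError; `lst.append(104)` is not reached.
3. bare `except` matches → `lst.append(54)` → lst = [21, 54].
4. finally always runs: `lst.append(77)` → lst = [21, 54, 77].
Result: [21, 54, 77]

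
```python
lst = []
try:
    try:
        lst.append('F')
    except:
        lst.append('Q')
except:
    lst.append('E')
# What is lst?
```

Step-by-step execution trace:
1. Inner try: `lst.append('F')` → lst = ['F']. No exception raised.
2. Inner `except` is skipped.
3. Inner try completes normally; outer `except` is skipped.
Result: ['F']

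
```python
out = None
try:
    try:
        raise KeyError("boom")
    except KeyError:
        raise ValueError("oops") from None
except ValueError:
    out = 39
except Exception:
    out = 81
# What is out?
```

Step-by-step execution trace:
1. Inner try raises KeyError; inner `except KeyError` catches it.
2. `raise ValueError(...) from None` raises ValueError (from None suppresses __context__, but the active exception is still ValueError).
3. Outer `except ValueError` matches → out = 39.
4. `except Exception` is not reached.
Result: 39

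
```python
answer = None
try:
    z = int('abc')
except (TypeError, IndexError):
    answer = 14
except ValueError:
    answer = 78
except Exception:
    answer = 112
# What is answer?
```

Step-by-step execution trace:
1. `z = int('abc')` raises ValueError.
2. `except (TypeError, IndexError)` does not match ValueError; skipped.
3. `except ValueError` matches (exact type match) → answer = 78.
4. `except Exception` is not reached.
Result: 78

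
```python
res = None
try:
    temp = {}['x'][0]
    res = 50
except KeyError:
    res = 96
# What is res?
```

Step-by-step execution trace:
1. `temp = {}['x'][0]` raises KeyError.
2. `res = 50` is not reached.
3. `except KeyError` matches → res = 96.
Result: 96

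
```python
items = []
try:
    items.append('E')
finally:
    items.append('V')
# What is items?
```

Step-by-step execution trace:
1. try: `items.append('E')` → items = ['E'].
2. The try body completes without raising.
3. finally always runs: `items.append('V')` → items = ['E', 'V'].
Result: ['E', 'V']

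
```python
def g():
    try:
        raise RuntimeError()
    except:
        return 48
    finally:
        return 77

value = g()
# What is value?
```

Step-by-step execution trace:
1. `g()` enters try: `raise RuntimeError()` raises RuntimeError.
2. bare `except` matches → `return 48` sets pending return value 48.
3. Before returning, `finally: return 77` runs and overrides the pending return.
4. g() returns 77 → value = 77.
Result: 77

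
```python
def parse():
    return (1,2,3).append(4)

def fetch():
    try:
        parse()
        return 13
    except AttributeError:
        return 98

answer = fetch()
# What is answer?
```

Step-by-step execution trace:
1. `fetch()` calls `parse()`.
2. `parse()` evaluates `(1,2,3).append(4)`, which raises AttributeError; it propagates to the caller.
3. `return 13` is not reached.
4. `except AttributeError` in fetch matches → returns 98.
5. answer = 98.
Result: 98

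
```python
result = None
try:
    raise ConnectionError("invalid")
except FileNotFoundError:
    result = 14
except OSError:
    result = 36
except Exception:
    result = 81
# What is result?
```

Step-by-step execution trace:
1. `raise ConnectionError(...)` raises ConnectionError.
2. `except FileNotFoundError` does not match (ConnectionError is not a subclass of FileNotFoundError); skipped.
3. `except OSError` matches (ConnectionError is a subclass of OSError) → result = 36.
4. `except Exception` is not reached.
Result: 36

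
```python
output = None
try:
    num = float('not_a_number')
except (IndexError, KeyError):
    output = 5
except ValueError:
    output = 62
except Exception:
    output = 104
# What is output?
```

Step-by-step execution trace:
1. `num = float('not_a_number')` raises ValueError.
2. `except (IndexError, KeyError)` does not match ValueError; skipped.
3. `except ValueError` matches (exact type match) → output = 62.
4. `except Exception` is not reached.
Result: 62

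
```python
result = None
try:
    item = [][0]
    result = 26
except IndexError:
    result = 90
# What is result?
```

Step-by-step execution trace:
1. `item = [][0]` raises IndexError.
2. `result = 26` is not reached.
3. `except IndexError` matches → result = 90.
Result: 90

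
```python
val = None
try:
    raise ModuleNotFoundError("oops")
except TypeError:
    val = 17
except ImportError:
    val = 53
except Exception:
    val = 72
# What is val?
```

Step-by-step execution trace:
1. `raise ModuleNotFoundError(...)` raises ModuleNotFoundError.
2. `except TypeError` does not match (ModuleNotFoundError is not a subclass of TypeError); skipped.
3. `except ImportError` matches (ModuleNotFoundError is a subclass of ImportError) → val = 53.
4. `except Exception` is not reached.
Result: 53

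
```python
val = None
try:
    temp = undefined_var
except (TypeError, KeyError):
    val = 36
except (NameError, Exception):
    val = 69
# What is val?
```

Step-by-step execution trace:
1. `temp = undefined_var` raises NameError.
2. `except (TypeError, KeyError)` does not match NameError; skipped.
3. `except (NameError, Exception)` matches (NameError is in the tuple) → val = 69.
Result: 69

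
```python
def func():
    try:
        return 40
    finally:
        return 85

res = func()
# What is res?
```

Step-by-step execution trace:
1. `func()` enters try: `return 40` sets pending return value 40.
2. Before returning, `finally: return 85` runs and overrides the pending return.
3. func() returns 85 → res = 85.
Result: 85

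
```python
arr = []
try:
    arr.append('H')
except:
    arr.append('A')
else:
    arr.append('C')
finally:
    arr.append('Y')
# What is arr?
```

Step-by-step execution trace:
1. try: `arr.append('H')` → arr = ['H']. No exception raised.
2. `except` is skipped.
3. `else` runs: `arr.append('C')` → arr = ['H', 'C'].
4. `finally` always runs: `arr.append('Y')` → arr = ['H', 'C', 'Y'].
Result: ['H', 'C', 'Y']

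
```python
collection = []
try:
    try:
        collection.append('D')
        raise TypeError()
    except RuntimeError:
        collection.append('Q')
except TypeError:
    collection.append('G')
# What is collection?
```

Step-by-step execution trace:
1. Inner try: `collection.append('D')` → collection = ['D'].
2. `raise TypeError()` raises TypeError.
3. Inner `except RuntimeError` does not match TypeError; exception propagates to outer try.
4. Outer `except TypeError` matches → `collection.append('G')` → collection = ['D', 'G'].
Result: ['D', 'G']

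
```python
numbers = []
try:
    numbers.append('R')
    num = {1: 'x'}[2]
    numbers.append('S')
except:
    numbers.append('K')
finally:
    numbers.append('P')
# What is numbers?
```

Step-by-step execution trace:
1. try: `numbers.append('R')` → numbers = ['R'].
2. `num = {1: 'x'}[2]` raises KeyError; `numbers.append('S')` is not reached.
3. bare `except` matches → `numbers.append('K')` → numbers = ['R', 'K'].
4. finally always runs: `numbers.append('P')` → numbers = ['R', 'K', 'P'].
Result: ['R', 'K', 'P']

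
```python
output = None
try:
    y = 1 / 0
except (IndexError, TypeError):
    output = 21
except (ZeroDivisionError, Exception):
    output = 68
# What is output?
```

Step-by-step execution trace:
1. `y = 1 / 0` raises ZeroDivisionError.
2. `except (IndexError, TypeError)` does not match ZeroDivisionError; skipped.
3. `except (ZeroDivisionError, Exception)` matches (ZeroDivisionError is in the tuple) → output = 68.
Result: 68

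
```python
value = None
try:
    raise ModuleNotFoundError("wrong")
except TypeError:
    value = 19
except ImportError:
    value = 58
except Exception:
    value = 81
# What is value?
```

Step-by-step execution trace:
1. `raise ModuleNotFoundError(...)` raises ModuleNotFoundError.
2. `except TypeError` does not match (ModuleNotFoundError is not a subclass of TypeError); skipped.
3. `except ImportError` matches (ModuleNotFoundError is a subclass of ImportError) → value = 58.
4. `except Exception` is not reached.
Result: 58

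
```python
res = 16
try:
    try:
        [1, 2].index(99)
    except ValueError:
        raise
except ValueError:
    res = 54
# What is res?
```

Step-by-step execution trace:
1. Inner try: `[1, 2].index(99)` raises ValueError.
2. Inner `except ValueError` matches; bare `raise` re-raises the same ValueError.
3. Outer `except ValueError` matches → res = 54.
Result: 54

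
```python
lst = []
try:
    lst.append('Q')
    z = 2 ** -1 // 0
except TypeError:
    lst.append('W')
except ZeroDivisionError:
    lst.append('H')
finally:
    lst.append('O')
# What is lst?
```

Step-by-step execution trace:
1. try: `lst.append('Q')` → lst = ['Q'].
2. `z = 2 ** -1 // 0` raises ZeroDivisionError.
3. `except TypeError` does not match ZeroDivisionError; skipped.
4. `except ZeroDivisionError` matches → `lst.append('H')` → lst = ['Q', 'H'].
5. finally always runs: `lst.append('O')` → lst = ['Q', 'H', 'O'].
Result: ['Q', 'H', 'O']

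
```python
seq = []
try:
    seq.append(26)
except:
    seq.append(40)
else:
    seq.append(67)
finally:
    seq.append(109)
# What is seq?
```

Step-by-step execution trace:
1. try: `seq.append(26)` → seq = [26]. No exception raised.
2. `except` is skipped.
3. `else` runs: `seq.append(67)` → seq = [26, 67].
4. `finally` always runs: `seq.append(109)` → seq = [26, 67, 109].
Result: [26, 67, 109]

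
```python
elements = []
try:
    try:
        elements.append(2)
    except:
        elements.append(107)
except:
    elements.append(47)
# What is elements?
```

Step-by-step execution trace:
1. Inner try: `elements.append(2)` → elements = [2]. No exception raised.
2. Inner `except` is skipped.
3. Inner try completes normally; outer `except` is skipped.
Result: [2]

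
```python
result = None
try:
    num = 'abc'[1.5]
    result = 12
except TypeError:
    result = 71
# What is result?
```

Step-by-step execution trace:
1. `num = 'abc'[1.5]` raises TypeError.
2. `result = 12` is not reached.
3. `except TypeError` matches → result = 71.
Result: 71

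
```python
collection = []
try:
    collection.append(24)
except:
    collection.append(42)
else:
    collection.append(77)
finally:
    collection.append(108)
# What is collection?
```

Step-by-step execution trace:
1. try: `collection.append(24)` → collection = [24]. No exception raised.
2. `except` is skipped.
3. `else` runs: `collection.append(77)` → collection = [24, 77].
4. `finally` always runs: `collection.append(108)` → collection = [24, 77, 108].
Result: [24, 77, 108]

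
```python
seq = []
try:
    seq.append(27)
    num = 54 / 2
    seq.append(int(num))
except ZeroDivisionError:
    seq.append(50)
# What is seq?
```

Step-by-step execution trace:
1. try: `seq.append(27)` → seq = [27].
2. `num = 54 / 2` → num = 27.0. No exception raised.
3. `seq.append(int(num))` → seq = [27, 27].
4. `except ZeroDivisionError` is skipped (no exception was raised).
Result: [27, 27]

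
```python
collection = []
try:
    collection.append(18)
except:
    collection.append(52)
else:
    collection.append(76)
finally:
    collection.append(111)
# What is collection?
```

Step-by-step execution trace:
1. try: `collection.append(18)` → collection = [18]. No exception raised.
2. `except` is skipped.
3. `else` runs: `collection.append(76)` → collection = [18, 76].
4. `finally` always runs: `collection.append(111)` → collection = [18, 76, 111].
Result: [18, 76, 111]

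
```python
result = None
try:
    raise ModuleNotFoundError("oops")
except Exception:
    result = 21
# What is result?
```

Step-by-step execution trace:
1. `raise ModuleNotFoundError(...)` raises ModuleNotFoundError.
2. `except Exception` matches (ModuleNotFoundError is a subclass of Exception) → result = 21.
Result: 21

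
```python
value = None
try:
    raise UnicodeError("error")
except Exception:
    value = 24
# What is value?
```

Step-by-step execution trace:
1. `raise UnicodeError(...)` raises UnicodeError.
2. `except Exception` matches (UnicodeError is a subclass of Exception) → value = 24.
Result: 24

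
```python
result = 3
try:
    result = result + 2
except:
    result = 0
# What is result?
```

Step-by-step execution trace:
1. result starts at 3.
2. try: `result = result + 2` → result = 5. No exception raised.
3. `except` is skipped.
Result: 5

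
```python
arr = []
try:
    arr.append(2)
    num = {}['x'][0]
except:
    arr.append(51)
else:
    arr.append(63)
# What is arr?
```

Step-by-step execution trace:
1. try: `arr.append(2)` → arr = [2].
2. `num = {}['x'][0]` raises KeyError.
3. bare `except` matches → `arr.append(51)` → arr = [2, 51].
4. `else` is skipped (an exception was raised).
Result: [2, 51]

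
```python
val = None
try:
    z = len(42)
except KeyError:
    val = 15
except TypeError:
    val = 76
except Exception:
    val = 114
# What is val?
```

Step-by-step execution trace:
1. `z = len(42)` raises TypeError.
2. `except KeyError` does not match TypeError; skipped.
3. `except TypeError` matches → val = 76.
4. Remaining except clauses are skipped.
Result: 76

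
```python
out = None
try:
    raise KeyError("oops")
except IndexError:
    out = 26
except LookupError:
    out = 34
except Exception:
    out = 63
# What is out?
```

Step-by-step execution trace:
1. `raise KeyError(...)` raises KeyError.
2. `except IndexError` does not match (KeyError is not a subclass of IndexError); skipped.
3. `except LookupError` matches (KeyError is a subclass of LookupError) → out = 34.
4. `except Exception` is not reached.
Result: 34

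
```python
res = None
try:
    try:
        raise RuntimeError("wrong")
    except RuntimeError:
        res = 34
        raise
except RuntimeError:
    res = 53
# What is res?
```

Step-by-step execution trace:
1. Inner try: `raise RuntimeError("wrong")` raises RuntimeError.
2. Inner `except RuntimeError` matches → res = 34.
3. bare `raise` re-raises the same RuntimeError.
4. Outer `except RuntimeError` matches → res = 53.
Result: 53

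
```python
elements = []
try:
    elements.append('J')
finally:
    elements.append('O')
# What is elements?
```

Step-by-step execution trace:
1. try: `elements.append('J')` → elements = ['J'].
2. The try body completes without raising.
3. finally always runs: `elements.append('O')` → elements = ['J', 'O'].
Result: ['J', 'O']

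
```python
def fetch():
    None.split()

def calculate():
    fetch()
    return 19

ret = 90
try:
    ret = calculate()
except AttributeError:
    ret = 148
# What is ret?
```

Step-by-step execution trace:
1. ret starts at 90.
2. try: `calculate()` calls `fetch()`.
3. `fetch()` evaluates `None.split()`, which raises AttributeError; it propagates through calculate (uncaught).
4. `return 19` in calculate is not reached; the assignment to ret does not complete.
5. `except AttributeError` matches → ret = 148.
Result: 148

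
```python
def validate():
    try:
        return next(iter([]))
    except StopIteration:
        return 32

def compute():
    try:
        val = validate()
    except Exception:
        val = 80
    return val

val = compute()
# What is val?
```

Step-by-step execution trace:
1. `compute()` calls `validate()`.
2. In validate: `next(iter([]))` raises StopIteration; `except StopIteration` catches it → returns 32.
3. In compute: `val = validate()` → val = 32. No exception reaches compute.
4. `except Exception` is skipped; compute returns 32.
5. val = 32.
Result: 32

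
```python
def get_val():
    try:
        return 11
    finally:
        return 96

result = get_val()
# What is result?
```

Step-by-step execution trace:
1. `get_val()` enters try: `return 11` sets pending return value 11.
2. Before returning, `finally: return 96` runs and overrides the pending return.
3. get_val() returns 96 → result = 96.
Result: 96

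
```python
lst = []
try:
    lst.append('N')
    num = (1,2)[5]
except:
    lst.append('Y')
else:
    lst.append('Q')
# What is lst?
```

Step-by-step execution trace:
1. try: `lst.append('N')` → lst = ['N'].
2. `num = (1,2)[5]` raises IndexError.
3. bare `except` matches → `lst.append('Y')` → lst = ['N', 'Y'].
4. `else` is skipped (an exception was raised).
Result: ['N', 'Y']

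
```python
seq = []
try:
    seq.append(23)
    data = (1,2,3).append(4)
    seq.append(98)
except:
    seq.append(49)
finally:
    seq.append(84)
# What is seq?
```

Step-by-step execution trace:
1. try: `seq.append(23)` → seq = [23].
2. `data = (1,2,3).append(4)` raises AttributeError; `seq.append(98)` is not reached.
3. bare `except` matches → `seq.append(49)` → seq = [23, 49].
4. finally always runs: `seq.append(84)` → seq = [23, 49, 84].
Result: [23, 49, 84]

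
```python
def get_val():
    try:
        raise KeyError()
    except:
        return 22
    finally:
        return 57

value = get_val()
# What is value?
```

Step-by-step execution trace:
1. `get_val()` enters try: `raise KeyError()` raises KeyError.
2. bare `except` matches → `return 22` sets pending return value 22.
3. Before returning, `finally: return 57` runs and overrides the pending return.
4. get_val() returns 57 → value = 57.
Result: 57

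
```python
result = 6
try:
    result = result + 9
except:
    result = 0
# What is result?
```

Step-by-step execution trace:
1. result starts at 6.
2. try: `result = result + 9` → result = 15. No exception raised.
3. `except` is skipped.
Result: 15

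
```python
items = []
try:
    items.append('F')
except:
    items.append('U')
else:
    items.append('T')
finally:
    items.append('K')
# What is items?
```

Step-by-step execution trace:
1. try: `items.append('F')` → items = ['F']. No exception raised.
2. `except` is skipped.
3. `else` runs: `items.append('T')` → items = ['F', 'T'].
4. `finally` always runs: `items.append('K')` → items = ['F', 'T', 'K'].
Result: ['F', 'T', 'K']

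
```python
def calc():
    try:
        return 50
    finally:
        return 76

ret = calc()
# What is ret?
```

Step-by-step execution trace:
1. `calc()` enters try: `return 50` sets pending return value 50.
2. Before returning, `finally: return 76` runs and overrides the pending return.
3. calc() returns 76 → ret = 76.
Result: 76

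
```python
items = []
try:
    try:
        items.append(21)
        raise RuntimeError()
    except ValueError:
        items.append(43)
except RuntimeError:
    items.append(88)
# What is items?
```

Step-by-step execution trace:
1. Inner try: `items.append(21)` → items = [21].
2. `raise RuntimeError()` raises RuntimeError.
3. Inner `except ValueError` does not match RuntimeError; exception propagates to outer try.
4. Outer `except RuntimeError` matches → `items.append(88)` → items = [21, 88].
Result: [21, 88]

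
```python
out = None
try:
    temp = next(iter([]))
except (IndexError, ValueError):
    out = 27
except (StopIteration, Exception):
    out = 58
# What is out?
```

Step-by-step execution trace:
1. `temp = next(iter([]))` raises StopIteration.
2. `except (IndexError, ValueError)` does not match StopIteration; skipped.
3. `except (StopIteration, Exception)` matches (StopIteration is in the tuple) → out = 58.
Result: 58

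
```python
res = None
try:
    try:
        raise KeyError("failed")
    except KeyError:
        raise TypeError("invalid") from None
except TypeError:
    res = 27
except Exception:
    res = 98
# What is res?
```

Step-by-step execution trace:
1. Inner try raises KeyError; inner `except KeyError` catches it.
2. `raise TypeError(...) from None` raises TypeError (from None suppresses __context__, but the active exception is still TypeError).
3. Outer `except TypeError` matches → res = 27.
4. `except Exception` is not reached.
Result: 27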